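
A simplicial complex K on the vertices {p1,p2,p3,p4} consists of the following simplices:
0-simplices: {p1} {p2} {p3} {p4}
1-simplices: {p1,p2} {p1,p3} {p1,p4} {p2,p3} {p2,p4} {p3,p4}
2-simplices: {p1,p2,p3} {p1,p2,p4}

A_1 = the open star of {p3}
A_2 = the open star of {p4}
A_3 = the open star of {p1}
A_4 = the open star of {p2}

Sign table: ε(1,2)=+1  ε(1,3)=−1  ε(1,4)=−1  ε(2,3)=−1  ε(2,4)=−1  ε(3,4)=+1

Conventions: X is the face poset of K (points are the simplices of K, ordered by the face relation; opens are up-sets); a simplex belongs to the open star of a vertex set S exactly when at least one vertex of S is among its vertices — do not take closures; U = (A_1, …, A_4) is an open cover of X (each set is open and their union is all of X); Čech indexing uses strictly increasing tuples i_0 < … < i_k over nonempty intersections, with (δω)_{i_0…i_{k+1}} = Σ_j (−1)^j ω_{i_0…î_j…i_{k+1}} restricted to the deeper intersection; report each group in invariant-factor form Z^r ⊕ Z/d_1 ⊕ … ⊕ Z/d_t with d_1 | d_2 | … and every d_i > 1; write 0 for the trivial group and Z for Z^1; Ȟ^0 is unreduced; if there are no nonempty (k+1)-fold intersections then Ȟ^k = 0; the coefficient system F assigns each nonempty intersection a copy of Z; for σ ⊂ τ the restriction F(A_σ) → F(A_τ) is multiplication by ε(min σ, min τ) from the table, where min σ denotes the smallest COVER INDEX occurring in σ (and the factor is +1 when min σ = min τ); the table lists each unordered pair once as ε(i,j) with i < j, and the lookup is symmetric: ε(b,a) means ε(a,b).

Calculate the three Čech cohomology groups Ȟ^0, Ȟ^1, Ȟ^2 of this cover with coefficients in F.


Ȟ^0 = Z,  Ȟ^1 = Z,  Ȟ^2 = 0

nerve simplices:
  A1={{p3},{p1,p3},{p2,p3},{p3,p4},{p1,p2,p3}} A2={{p4},{p1,p4},{p2,p4},{p3,p4},{p1,p2,p4}} A3={{p1},{p1,p2},{p1,p3},{p1,p4},{p1,p2,p3},{p1,p2,p4}} A4={{p2},{p1,p2},{p2,p3},{p2,p4},{p1,p2,p3},{p1,p2,p4}}
  A12={{p3,p4}} A13={{p1,p3},{p1,p2,p3}} A14={{p2,p3},{p1,p2,p3}} A23={{p1,p4},{p1,p2,p4}} A24={{p2,p4},{p1,p2,p4}} A34={{p1,p2},{p1,p2,p3},{p1,p2,p4}}
  A134={{p1,p2,p3}} A234={{p1,p2,p4}}
C dims 4,6,2; δ0: rk 3, SNF 1^3; δ1: rk 2, SNF 1^2
degree 0: 4−3−0 = 1 → Ȟ^0 ≅ Z
degree 1: 6−2−3 = 1 → Ȟ^1 ≅ Z
degree 2: 2−0−2 = 0 → Ȟ^2 ≅ 0


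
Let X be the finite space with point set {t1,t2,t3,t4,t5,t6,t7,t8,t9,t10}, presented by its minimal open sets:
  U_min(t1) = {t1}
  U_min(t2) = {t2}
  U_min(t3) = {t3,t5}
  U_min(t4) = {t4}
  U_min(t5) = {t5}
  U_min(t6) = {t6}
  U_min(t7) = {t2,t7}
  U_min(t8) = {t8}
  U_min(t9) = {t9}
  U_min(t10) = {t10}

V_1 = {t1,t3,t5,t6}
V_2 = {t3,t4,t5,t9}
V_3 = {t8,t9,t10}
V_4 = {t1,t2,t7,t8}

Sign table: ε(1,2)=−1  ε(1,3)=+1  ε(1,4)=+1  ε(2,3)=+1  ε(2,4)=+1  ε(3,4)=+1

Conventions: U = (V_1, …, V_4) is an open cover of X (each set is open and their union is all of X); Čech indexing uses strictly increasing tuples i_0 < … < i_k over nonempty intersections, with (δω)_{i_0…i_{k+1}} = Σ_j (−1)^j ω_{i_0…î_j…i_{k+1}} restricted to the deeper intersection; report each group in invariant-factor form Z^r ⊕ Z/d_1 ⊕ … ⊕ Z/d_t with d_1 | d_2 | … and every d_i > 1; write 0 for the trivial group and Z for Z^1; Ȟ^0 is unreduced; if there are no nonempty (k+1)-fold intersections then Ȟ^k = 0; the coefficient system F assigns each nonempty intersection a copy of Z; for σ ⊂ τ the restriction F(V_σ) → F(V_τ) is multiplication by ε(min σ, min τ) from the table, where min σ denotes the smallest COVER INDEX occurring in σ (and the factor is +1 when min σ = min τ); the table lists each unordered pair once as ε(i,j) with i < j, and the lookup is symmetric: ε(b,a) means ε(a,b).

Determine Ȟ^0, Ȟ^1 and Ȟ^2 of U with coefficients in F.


Ȟ^0 ≅ 0,  Ȟ^1 ≅ Z/2,  Ȟ^2 ≅ 0

nerve simplices:
  V12={t3,t5} V14={t1} V23={t9} V34={t8}
C dims 4,4; δ0: rk 4, SNF 1^3·2
degree 0: 4−4−0 = 0 → Ȟ^0 ≅ 0
degree 1: 4−0−4 = 0 plus torsion [2] → Ȟ^1 ≅ Z/2
degree 2: 0−0−0 = 0 → Ȟ^2 ≅ 0


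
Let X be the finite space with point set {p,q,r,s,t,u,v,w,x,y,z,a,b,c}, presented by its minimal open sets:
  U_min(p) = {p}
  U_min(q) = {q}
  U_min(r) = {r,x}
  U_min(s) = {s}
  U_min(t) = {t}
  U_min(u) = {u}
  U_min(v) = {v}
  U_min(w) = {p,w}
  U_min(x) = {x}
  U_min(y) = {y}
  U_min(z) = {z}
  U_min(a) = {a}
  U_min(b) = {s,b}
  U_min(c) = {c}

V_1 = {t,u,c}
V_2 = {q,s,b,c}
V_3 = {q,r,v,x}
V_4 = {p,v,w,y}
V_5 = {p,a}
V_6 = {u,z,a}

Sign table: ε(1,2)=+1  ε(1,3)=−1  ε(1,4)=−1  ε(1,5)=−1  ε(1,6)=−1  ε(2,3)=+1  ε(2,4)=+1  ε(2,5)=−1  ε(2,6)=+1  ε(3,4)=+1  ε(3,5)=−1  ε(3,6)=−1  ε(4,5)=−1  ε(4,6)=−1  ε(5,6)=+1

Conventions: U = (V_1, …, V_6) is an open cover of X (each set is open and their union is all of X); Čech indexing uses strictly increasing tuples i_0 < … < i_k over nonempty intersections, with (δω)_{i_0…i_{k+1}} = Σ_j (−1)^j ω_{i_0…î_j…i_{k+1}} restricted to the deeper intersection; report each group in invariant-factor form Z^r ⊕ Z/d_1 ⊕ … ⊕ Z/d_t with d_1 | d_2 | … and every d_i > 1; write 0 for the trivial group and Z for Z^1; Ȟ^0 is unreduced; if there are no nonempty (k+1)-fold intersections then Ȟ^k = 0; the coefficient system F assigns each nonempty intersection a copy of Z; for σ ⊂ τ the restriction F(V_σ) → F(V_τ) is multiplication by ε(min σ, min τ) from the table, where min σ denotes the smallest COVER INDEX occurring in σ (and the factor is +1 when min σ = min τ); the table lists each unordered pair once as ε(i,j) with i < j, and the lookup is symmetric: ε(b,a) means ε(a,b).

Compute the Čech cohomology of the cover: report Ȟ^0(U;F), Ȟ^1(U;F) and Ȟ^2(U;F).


nerve simplices:
  V12={c} V16={u} V23={q} V34={v} V45={p} V56={a}
C dims 6,6; δ0: rk 5, SNF 1^5
degree 0: 6−5−0 = 1 → Ȟ^0 ≅ Z
degree 1: 6−0−5 = 1 → Ȟ^1 ≅ Z
degree 2: 0−0−0 = 0 → Ȟ^2 ≅ 0

Ȟ^0 = Z, Ȟ^1 = Z and Ȟ^2 = 0


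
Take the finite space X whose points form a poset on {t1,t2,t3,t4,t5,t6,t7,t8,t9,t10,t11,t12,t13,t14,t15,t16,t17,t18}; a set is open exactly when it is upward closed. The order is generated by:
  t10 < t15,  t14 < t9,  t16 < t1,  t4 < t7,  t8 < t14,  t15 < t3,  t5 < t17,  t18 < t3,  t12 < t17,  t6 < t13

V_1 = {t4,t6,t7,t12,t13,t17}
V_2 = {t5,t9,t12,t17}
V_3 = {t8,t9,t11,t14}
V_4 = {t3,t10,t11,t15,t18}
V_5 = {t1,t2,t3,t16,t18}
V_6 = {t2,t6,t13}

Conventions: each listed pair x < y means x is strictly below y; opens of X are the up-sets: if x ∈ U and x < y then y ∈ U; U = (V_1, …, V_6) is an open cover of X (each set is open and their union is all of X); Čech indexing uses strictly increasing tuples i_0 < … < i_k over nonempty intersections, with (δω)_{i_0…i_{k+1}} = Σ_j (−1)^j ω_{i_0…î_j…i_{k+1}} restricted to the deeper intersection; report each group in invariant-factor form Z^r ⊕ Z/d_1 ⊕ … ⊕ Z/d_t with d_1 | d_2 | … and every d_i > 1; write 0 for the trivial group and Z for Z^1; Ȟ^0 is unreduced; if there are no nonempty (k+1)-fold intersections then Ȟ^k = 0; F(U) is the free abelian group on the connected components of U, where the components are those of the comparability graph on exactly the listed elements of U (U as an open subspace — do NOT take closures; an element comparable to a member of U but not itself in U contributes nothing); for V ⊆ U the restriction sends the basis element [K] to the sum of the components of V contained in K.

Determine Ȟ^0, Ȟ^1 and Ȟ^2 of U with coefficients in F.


Ȟ^0 ≅ Z^8; Ȟ^1 ≅ 0; Ȟ^2 ≅ 0

nerve of the cover:
  V12={t12,t17} V16={t6,t13} V23={t9} V34={t11} V45={t3,t18} V56={t2}
components per intersection:
  V1: {t4,t7} {t6,t13} {t12,t17}
  V2: {t5,t12,t17} {t9}
  V3: {t8,t9,t14} {t11}
  V4: {t3,t10,t15,t18} {t11}
  V5: {t1,t16} {t2} {t3,t18}
  V6: {t2} {t6,t13}
  V12: {t12,t17}
  V16: {t6,t13}
  V23: {t9}
  V34: {t11}
  V45: {t3,t18}
  V56: {t2}
C dims 14,6; δ0: rk 6, SNF 1^6
Ȟ^0 = (14 − 6) − 0 = 8, so Ȟ^0 ≅ Z^8
Ȟ^1 = (6 − 0) − 6 = 0, so Ȟ^1 ≅ 0
Ȟ^2 = (0 − 0) − 0 = 0, so Ȟ^2 ≅ 0


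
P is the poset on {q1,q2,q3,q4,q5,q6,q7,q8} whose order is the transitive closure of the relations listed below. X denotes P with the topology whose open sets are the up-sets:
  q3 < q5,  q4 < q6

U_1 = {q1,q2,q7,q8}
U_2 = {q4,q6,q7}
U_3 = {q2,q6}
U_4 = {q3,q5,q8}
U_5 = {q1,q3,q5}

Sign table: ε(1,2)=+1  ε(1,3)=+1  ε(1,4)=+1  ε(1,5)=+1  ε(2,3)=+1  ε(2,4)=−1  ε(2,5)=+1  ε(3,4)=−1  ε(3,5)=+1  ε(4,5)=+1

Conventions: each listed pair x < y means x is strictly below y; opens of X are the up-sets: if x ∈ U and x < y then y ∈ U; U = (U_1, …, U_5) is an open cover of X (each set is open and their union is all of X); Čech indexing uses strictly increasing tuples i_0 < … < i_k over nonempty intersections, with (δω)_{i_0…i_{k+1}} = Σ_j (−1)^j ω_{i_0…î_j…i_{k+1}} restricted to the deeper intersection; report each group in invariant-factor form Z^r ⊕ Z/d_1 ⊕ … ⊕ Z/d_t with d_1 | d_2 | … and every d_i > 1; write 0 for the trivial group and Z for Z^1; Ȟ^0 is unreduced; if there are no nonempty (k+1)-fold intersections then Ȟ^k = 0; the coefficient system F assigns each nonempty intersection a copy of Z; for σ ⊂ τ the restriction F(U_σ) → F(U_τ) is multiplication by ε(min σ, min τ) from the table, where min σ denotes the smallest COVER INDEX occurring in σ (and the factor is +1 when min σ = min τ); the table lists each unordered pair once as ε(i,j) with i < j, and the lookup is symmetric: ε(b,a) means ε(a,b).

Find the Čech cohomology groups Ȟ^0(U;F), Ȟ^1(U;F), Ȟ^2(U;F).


nonempty intersections:
  U12={q7} U13={q2} U14={q8} U15={q1} U23={q6} U45={q3,q5}
C dims 5,6; δ0: rk 4, SNF 1^4
Ȟ^0: (5−4)−0=1 ⇒ Z
Ȟ^1: (6−0)−4=2 ⇒ Z^2
Ȟ^2: (0−0)−0=0 ⇒ 0

Ȟ^0 = Z,  Ȟ^1 = Z^2,  Ȟ^2 = 0


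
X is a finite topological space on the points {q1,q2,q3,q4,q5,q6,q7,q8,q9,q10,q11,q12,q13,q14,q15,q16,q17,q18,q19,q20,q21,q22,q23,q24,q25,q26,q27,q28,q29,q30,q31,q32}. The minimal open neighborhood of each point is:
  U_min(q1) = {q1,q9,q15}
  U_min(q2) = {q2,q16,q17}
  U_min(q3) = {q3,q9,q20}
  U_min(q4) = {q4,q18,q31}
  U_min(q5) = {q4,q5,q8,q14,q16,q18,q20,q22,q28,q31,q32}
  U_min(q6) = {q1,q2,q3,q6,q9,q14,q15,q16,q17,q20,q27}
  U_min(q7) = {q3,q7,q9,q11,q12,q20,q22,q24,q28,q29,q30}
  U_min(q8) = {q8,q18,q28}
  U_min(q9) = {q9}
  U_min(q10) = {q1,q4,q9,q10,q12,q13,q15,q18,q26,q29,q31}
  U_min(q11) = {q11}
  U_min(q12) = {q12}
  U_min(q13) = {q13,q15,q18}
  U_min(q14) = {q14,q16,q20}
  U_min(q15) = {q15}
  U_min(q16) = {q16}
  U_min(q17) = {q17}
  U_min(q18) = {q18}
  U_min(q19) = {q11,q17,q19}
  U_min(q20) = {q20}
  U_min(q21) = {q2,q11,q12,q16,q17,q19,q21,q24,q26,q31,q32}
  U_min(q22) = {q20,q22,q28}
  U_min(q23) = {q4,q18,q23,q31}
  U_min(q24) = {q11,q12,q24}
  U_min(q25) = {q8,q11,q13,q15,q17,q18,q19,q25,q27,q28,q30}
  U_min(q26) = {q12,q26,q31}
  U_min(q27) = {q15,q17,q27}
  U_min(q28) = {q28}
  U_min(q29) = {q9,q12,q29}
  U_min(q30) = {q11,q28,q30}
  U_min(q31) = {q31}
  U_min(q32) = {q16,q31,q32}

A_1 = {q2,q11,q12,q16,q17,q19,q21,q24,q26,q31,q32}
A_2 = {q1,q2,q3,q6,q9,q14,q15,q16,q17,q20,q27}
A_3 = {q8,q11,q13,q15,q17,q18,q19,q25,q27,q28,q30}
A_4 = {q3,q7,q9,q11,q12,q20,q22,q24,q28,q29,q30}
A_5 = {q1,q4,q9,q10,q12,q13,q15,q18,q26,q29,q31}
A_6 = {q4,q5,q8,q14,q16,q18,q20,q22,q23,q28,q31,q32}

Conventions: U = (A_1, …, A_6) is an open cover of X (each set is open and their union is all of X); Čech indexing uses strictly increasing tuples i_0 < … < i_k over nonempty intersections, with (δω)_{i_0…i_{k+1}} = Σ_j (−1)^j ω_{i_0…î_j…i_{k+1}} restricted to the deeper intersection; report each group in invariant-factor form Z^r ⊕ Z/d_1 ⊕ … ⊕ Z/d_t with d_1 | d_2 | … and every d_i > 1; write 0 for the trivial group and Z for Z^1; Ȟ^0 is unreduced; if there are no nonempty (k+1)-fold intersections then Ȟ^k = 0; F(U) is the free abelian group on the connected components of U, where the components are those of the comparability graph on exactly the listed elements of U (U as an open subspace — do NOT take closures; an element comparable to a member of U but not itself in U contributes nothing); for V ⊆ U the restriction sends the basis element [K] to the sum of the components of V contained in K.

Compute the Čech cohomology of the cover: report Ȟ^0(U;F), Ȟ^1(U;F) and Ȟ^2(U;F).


Ȟ^0 = Z, Ȟ^1 = 0 and Ȟ^2 = Z/2

nerve of the cover:
  A12={q2,q16,q17} A13={q11,q17,q19} A14={q11,q12,q24} A15={q12,q26,q31} A16={q16,q31,q32} A23={q15,q17,q27} A24={q3,q9,q20} A25={q1,q9,q15} A26={q14,q16,q20} A34={q11,q28,q30} A35={q13,q15,q18} A36={q8,q18,q28} A45={q9,q12,q29} A46={q20,q22,q28} A56={q4,q18,q31}
  A123={q17} A126={q16} A134={q11} A145={q12} A156={q31} A235={q15} A245={q9} A246={q20} A346={q28} A356={q18}
components per intersection:
  A1: {q2,q11,q12,q16,q17,q19,q21,q24,q26,q31,q32}
  A2: {q1,q2,q3,q6,q9,q14,q15,q16,q17,q20,q27}
  A3: {q8,q11,q13,q15,q17,q18,q19,q25,q27,q28,q30}
  A4: {q3,q7,q9,q11,q12,q20,q22,q24,q28,q29,q30}
  A5: {q1,q4,q9,q10,q12,q13,q15,q18,q26,q29,q31}
  A6: {q4,q5,q8,q14,q16,q18,q20,q22,q23,q28,q31,q32}
  A12: {q2,q16,q17}
  A13: {q11,q17,q19}
  A14: {q11,q12,q24}
  A15: {q12,q26,q31}
  A16: {q16,q31,q32}
  A23: {q15,q17,q27}
  A24: {q3,q9,q20}
  A25: {q1,q9,q15}
  A26: {q14,q16,q20}
  A34: {q11,q28,q30}
  A35: {q13,q15,q18}
  A36: {q8,q18,q28}
  A45: {q9,q12,q29}
  A46: {q20,q22,q28}
  A56: {q4,q18,q31}
  A123: {q17}
  A126: {q16}
  A134: {q11}
  A145: {q12}
  A156: {q31}
  A235: {q15}
  A245: {q9}
  A246: {q20}
  A346: {q28}
  A356: {q18}
C dims 6,15,10; δ0: rk 5, SNF 1^5; δ1: rk 10, SNF 1^9·2
Ȟ^0 = (6 − 5) − 0 = 1, so Ȟ^0 ≅ Z
Ȟ^1 = (15 − 10) − 5 = 0, so Ȟ^1 ≅ 0
Ȟ^2 = (10 − 0) − 10 = 0 plus torsion [2], so Ȟ^2 ≅ Z/2


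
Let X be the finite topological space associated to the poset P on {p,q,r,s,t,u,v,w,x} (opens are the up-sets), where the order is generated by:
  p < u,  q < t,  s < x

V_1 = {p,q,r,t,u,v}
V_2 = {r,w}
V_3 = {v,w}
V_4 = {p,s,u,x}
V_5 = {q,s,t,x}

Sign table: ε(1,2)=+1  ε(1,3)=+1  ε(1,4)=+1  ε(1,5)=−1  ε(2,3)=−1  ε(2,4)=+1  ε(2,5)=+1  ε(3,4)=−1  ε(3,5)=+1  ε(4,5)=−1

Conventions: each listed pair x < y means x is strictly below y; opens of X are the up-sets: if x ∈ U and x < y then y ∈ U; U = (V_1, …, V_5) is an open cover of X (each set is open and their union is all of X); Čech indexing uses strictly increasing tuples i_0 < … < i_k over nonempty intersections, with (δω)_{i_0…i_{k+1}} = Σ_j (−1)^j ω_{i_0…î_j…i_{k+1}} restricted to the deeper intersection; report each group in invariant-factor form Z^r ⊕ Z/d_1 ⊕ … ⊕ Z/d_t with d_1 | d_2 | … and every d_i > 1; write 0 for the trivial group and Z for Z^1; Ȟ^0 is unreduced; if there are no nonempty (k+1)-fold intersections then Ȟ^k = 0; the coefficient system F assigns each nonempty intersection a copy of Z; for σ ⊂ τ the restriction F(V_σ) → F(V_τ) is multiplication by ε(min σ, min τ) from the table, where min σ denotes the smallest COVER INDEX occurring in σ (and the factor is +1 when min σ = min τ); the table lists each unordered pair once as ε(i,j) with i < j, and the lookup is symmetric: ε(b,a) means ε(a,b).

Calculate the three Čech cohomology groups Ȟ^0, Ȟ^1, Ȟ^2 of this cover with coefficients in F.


Ȟ^0 = 0; Ȟ^1 = Z ⊕ Z/2; Ȟ^2 = 0

nonempty overlaps:
  V12={r} V13={v} V14={p,u} V15={q,t} V23={w} V45={s,x}
C dims 5,6; δ0: rk 5, SNF 1^4·2
degree 0: 5−5−0 = 0 → Ȟ^0 ≅ 0
degree 1: 6−0−5 = 1 plus torsion [2] → Ȟ^1 ≅ Z ⊕ Z/2
degree 2: 0−0−0 = 0 → Ȟ^2 ≅ 0


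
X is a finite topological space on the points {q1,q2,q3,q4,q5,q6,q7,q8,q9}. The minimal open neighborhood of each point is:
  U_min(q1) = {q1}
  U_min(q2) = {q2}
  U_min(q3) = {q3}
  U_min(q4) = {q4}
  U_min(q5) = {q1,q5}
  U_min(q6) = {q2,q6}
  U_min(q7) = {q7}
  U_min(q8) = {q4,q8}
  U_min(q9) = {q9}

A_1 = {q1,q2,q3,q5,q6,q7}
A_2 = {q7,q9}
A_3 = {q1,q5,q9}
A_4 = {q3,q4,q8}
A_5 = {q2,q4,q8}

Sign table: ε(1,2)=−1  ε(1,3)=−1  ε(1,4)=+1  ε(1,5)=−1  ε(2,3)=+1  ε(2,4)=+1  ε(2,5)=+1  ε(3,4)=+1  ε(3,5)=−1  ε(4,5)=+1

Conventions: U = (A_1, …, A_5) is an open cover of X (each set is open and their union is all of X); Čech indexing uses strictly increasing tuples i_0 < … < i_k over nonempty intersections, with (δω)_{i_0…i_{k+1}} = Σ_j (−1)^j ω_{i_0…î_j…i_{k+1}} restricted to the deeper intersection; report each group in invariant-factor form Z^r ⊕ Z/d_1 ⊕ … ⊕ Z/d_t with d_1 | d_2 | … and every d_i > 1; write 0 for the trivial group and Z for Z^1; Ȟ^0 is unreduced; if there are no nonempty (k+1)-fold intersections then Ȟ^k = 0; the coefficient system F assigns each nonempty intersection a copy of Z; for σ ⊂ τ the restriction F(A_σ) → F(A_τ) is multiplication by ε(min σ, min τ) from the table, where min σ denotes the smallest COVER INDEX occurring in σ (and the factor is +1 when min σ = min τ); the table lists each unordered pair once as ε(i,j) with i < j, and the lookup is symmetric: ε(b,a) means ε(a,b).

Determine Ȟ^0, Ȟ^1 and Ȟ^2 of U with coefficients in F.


nonempty overlaps:
  A12={q7} A13={q1,q5} A14={q3} A15={q2} A23={q9} A45={q4,q8}
C dims 5,6; δ0: rk 5, SNF 1^4·2
degree 0: 5−5−0 = 0 → Ȟ^0 ≅ 0
degree 1: 6−0−5 = 1 plus torsion [2] → Ȟ^1 ≅ Z ⊕ Z/2
degree 2: 0−0−0 = 0 → Ȟ^2 ≅ 0

Ȟ^0 ≅ 0, Ȟ^1 ≅ Z ⊕ Z/2, Ȟ^2 ≅ 0


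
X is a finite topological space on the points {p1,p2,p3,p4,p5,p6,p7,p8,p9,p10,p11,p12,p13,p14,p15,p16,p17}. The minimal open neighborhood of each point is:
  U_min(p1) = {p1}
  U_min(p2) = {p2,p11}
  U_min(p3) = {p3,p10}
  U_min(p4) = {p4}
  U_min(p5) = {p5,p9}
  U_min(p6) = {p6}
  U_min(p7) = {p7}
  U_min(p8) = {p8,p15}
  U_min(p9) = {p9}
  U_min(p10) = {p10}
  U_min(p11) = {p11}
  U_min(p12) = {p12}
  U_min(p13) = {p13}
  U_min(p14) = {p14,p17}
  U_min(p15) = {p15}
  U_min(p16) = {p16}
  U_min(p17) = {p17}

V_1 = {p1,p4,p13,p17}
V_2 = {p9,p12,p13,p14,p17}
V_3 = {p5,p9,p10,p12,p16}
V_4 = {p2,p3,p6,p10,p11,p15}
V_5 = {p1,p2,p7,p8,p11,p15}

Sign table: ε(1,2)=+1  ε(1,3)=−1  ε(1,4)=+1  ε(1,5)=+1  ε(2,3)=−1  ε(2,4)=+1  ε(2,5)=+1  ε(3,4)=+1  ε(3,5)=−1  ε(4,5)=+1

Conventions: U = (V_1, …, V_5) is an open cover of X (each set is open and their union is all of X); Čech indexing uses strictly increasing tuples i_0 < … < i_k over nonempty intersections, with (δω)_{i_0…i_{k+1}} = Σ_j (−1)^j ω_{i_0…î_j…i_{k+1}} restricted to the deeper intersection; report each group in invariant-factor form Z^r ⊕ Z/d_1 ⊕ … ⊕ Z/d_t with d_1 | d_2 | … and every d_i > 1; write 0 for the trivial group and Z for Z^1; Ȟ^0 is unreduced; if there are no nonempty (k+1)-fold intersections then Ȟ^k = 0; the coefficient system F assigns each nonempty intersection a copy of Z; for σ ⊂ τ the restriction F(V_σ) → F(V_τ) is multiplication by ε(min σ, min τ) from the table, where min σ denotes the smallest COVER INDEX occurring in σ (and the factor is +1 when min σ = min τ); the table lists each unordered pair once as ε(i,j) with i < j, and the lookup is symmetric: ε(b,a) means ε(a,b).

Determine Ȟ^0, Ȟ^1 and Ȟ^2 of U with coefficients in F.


Ȟ^0 = 0; Ȟ^1 = Z/2; Ȟ^2 = 0

nerve simplices:
  V12={p13,p17} V15={p1} V23={p9,p12} V34={p10} V45={p2,p11,p15}
C dims 5,5; δ0: rk 5, SNF 1^4·2
degree 0: 5−5−0 = 0 → Ȟ^0 ≅ 0
degree 1: 5−0−5 = 0 plus torsion [2] → Ȟ^1 ≅ Z/2
degree 2: 0−0−0 = 0 → Ȟ^2 ≅ 0


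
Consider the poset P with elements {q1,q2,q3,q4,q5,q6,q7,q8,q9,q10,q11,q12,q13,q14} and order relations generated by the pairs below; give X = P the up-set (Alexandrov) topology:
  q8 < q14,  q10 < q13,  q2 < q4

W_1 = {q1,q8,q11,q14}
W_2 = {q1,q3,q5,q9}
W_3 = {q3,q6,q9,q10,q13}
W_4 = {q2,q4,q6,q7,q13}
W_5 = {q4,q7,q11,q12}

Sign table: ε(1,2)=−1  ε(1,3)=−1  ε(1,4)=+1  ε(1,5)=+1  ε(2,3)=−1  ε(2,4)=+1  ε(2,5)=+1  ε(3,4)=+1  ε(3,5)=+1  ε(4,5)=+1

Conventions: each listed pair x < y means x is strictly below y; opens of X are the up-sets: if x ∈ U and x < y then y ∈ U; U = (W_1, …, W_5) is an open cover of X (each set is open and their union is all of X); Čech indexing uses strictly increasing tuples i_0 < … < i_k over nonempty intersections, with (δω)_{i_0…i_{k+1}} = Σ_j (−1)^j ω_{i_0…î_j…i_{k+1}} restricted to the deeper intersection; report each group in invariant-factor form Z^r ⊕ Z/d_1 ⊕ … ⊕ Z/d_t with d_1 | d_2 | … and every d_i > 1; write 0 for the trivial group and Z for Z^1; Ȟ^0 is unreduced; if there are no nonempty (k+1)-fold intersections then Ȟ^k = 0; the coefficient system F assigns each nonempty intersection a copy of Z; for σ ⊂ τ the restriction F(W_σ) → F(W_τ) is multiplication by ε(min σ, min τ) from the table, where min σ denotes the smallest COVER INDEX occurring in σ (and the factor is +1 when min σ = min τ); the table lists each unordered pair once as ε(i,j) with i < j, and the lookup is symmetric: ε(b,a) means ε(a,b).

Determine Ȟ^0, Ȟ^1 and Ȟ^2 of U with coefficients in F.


Ȟ^0(U;F) ≅ Z,  Ȟ^1(U;F) ≅ Z,  Ȟ^2(U;F) ≅ 0

intersection data:
  W12={q1} W15={q11} W23={q3,q9} W34={q6,q13} W45={q4,q7}
C dims 5,5; δ0: rk 4, SNF 1^4
Ȟ^0 = (5 − 4) − 0 = 1, so Ȟ^0 ≅ Z
Ȟ^1 = (5 − 0) − 4 = 1, so Ȟ^1 ≅ Z
Ȟ^2 = (0 − 0) − 0 = 0, so Ȟ^2 ≅ 0


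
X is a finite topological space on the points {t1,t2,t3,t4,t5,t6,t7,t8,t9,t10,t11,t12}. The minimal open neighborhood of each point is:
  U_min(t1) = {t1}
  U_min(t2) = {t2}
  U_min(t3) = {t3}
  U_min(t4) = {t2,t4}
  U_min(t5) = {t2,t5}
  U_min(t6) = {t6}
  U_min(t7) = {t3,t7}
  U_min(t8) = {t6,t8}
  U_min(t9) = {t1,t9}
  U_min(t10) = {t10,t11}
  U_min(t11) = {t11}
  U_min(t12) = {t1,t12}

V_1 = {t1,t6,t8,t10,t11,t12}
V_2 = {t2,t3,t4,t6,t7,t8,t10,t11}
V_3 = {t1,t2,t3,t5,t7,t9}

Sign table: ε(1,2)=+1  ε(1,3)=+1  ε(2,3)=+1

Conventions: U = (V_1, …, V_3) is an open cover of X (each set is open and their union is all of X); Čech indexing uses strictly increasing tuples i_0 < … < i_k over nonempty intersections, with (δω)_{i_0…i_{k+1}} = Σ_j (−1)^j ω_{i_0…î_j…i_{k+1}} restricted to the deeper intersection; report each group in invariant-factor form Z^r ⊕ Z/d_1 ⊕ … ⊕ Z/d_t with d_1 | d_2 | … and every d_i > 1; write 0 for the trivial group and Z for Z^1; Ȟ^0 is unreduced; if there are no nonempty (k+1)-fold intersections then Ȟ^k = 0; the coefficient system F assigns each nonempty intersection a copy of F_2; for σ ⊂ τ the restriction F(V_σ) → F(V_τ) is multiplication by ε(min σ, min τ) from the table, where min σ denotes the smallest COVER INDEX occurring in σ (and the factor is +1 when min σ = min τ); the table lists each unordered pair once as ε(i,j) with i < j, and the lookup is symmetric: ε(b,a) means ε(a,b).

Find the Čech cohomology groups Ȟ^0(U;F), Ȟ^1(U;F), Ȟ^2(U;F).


Ȟ^0 ≅ Z/2; Ȟ^1 ≅ Z/2; Ȟ^2 ≅ 0

nonempty overlaps:
  V12={t6,t8,t10,t11} V13={t1} V23={t2,t3,t7}
C dims 3,3; δ0: rk_F2 2
degree 0: 3−2−0 = 1 → Ȟ^0 ≅ Z/2
degree 1: 3−0−2 = 1 → Ȟ^1 ≅ Z/2
degree 2: 0−0−0 = 0 → Ȟ^2 ≅ 0


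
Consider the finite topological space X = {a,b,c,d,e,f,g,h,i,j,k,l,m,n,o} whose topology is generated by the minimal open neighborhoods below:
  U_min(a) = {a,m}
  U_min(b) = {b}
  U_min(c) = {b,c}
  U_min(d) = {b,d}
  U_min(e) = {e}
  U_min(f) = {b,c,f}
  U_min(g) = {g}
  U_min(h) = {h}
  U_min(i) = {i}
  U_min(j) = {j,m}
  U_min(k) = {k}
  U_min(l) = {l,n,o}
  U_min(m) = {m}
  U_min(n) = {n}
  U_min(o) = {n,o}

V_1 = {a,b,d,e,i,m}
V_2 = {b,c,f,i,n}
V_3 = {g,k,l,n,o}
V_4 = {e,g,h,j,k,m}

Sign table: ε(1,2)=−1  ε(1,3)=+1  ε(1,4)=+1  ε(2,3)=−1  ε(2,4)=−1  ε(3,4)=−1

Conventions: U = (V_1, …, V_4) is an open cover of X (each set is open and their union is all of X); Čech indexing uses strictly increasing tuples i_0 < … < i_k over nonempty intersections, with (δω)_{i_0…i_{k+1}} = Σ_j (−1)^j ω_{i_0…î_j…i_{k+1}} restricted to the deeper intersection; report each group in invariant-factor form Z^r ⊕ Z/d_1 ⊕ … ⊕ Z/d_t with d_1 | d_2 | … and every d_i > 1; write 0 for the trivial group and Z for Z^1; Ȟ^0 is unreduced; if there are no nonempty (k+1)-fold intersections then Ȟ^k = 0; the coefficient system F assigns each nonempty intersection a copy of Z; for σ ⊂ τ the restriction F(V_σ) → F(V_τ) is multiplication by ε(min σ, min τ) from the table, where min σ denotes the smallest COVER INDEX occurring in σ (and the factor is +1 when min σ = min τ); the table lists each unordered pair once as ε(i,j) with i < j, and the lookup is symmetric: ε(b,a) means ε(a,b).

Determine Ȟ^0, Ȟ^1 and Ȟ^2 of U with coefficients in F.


Ȟ^0 ≅ 0, Ȟ^1 ≅ Z/2 and Ȟ^2 ≅ 0

intersection data:
  V12={b,i} V14={e,m} V23={n} V34={g,k}
C dims 4,4; δ0: rk 4, SNF 1^3·2
Ȟ^0 = (4 − 4) − 0 = 0, so Ȟ^0 ≅ 0
Ȟ^1 = (4 − 0) − 4 = 0 plus torsion [2], so Ȟ^1 ≅ Z/2
Ȟ^2 = (0 − 0) − 0 = 0, so Ȟ^2 ≅ 0


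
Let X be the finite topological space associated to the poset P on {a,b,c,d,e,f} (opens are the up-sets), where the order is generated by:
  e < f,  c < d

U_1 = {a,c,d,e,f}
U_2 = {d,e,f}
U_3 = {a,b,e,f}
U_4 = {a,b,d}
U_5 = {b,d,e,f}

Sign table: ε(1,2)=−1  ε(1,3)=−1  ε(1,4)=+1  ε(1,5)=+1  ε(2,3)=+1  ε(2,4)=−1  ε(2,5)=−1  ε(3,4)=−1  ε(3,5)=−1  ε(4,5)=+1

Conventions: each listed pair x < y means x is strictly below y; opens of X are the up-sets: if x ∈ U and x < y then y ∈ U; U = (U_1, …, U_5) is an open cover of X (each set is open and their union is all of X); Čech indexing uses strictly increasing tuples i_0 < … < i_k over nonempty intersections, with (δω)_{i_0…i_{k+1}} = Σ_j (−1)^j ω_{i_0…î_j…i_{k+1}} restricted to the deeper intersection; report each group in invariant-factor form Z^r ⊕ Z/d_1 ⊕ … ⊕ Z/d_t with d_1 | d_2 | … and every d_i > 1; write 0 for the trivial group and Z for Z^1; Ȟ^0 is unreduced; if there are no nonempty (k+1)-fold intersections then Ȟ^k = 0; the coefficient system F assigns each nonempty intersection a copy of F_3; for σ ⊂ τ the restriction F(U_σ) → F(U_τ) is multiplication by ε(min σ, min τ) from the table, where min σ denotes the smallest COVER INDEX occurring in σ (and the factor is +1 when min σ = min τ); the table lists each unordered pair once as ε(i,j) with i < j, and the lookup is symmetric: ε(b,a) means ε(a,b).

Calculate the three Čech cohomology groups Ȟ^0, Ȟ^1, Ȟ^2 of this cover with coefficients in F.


cover nerve:
  U12={d,e,f} U13={a,e,f} U14={a,d} U15={d,e,f} U23={e,f} U24={d} U25={d,e,f} U34={a,b} U35={b,e,f} U45={b,d}
  U123={e,f} U124={d} U125={d,e,f} U134={a} U135={e,f} U145={d} U235={e,f} U245={d} U345={b}
  U1235={e,f} U1245={d}
C dims 5,10,9,2; δ0: rk_F3 4; δ1: rk_F3 6; δ2: rk_F3 2
Ȟ^0: (5−4)−0=1 ⇒ Z/3
Ȟ^1: (10−6)−4=0 ⇒ 0
Ȟ^2: (9−2)−6=1 ⇒ Z/3

Ȟ^0(U;F) ≅ Z/3,  Ȟ^1(U;F) ≅ 0,  Ȟ^2(U;F) ≅ Z/3


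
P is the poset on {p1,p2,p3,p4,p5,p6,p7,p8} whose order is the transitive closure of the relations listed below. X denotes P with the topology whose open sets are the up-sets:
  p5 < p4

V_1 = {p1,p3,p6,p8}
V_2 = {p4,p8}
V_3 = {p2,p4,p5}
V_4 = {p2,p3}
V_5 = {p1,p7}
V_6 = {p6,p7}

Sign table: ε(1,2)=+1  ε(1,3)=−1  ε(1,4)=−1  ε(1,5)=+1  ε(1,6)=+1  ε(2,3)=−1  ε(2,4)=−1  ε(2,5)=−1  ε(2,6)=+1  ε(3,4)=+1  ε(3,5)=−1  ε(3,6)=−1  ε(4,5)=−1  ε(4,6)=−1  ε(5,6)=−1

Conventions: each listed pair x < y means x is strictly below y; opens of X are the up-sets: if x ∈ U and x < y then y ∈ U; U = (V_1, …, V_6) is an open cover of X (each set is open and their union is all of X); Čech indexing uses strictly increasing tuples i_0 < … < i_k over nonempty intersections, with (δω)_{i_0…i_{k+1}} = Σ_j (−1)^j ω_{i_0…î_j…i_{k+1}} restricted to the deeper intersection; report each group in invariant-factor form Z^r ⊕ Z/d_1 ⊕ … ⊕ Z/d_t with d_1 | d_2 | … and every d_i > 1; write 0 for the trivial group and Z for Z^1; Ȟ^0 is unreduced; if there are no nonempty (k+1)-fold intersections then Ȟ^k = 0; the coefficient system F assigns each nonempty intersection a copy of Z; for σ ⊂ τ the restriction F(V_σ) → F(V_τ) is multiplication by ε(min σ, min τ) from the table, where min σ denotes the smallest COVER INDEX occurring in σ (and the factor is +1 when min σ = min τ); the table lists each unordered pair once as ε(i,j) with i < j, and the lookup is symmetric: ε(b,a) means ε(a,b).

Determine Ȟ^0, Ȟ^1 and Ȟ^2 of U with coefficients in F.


nonempty intersections:
  V12={p8} V14={p3} V15={p1} V16={p6} V23={p4} V34={p2} V56={p7}
C dims 6,7; δ0: rk 6, SNF 1^5·2
Ȟ^0: (6−6)−0=0 ⇒ 0
Ȟ^1: (7−0)−6=1 plus torsion [2] ⇒ Z ⊕ Z/2
Ȟ^2: (0−0)−0=0 ⇒ 0

Ȟ^0 = 0; Ȟ^1 = Z ⊕ Z/2; Ȟ^2 = 0


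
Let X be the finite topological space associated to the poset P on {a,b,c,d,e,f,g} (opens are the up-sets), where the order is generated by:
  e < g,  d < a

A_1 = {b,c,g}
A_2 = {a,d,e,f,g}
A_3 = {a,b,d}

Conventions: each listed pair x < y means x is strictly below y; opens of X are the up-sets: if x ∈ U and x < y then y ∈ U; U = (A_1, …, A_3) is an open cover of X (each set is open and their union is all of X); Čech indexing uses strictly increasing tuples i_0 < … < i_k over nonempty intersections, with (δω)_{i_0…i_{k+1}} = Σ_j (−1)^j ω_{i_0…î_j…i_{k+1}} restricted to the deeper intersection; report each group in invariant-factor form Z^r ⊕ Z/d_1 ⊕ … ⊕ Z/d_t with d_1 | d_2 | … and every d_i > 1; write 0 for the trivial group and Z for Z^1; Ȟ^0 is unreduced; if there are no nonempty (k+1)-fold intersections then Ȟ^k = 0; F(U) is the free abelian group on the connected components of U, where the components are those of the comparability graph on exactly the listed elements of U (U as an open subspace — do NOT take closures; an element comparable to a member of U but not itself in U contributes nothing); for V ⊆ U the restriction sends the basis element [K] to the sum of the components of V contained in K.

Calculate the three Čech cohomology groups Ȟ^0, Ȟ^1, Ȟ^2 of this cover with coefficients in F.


Ȟ^0 ≅ Z^5; Ȟ^1 ≅ 0; Ȟ^2 ≅ 0

cover nerve:
  A12={g} A13={b} A23={a,d}
components per intersection:
  A1: {b} {c} {g}
  A2: {a,d} {e,g} {f}
  A3: {a,d} {b}
  A12: {g}
  A13: {b}
  A23: {a,d}
C dims 8,3; δ0: rk 3, SNF 1^3
Ȟ^0: (8−3)−0=5 ⇒ Z^5
Ȟ^1: (3−0)−3=0 ⇒ 0
Ȟ^2: (0−0)−0=0 ⇒ 0


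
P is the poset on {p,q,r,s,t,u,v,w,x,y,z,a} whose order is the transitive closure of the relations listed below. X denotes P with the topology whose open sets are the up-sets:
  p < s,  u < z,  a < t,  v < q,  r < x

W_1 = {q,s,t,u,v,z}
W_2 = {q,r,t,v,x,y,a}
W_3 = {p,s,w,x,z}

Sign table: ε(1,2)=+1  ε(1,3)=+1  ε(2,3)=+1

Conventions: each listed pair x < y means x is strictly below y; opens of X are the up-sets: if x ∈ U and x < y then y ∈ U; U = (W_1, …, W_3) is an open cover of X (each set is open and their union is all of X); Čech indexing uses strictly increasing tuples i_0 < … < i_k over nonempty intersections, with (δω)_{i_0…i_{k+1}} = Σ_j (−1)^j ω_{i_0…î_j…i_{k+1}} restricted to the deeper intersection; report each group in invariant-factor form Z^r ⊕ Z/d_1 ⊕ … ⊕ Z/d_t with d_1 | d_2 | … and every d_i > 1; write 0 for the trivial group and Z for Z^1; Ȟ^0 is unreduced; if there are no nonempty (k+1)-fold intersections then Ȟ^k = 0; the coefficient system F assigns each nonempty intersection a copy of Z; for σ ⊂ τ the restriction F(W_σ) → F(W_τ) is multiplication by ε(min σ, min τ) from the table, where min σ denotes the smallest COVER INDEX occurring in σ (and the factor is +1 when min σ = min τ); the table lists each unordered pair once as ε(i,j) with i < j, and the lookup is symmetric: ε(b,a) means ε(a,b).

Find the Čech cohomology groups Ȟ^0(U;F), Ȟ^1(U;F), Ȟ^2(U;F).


nerve simplices:
  W12={q,t,v} W13={s,z} W23={x}
C dims 3,3; δ0: rk 2, SNF 1^2
degree 0: 3−2−0 = 1 → Ȟ^0 ≅ Z
degree 1: 3−0−2 = 1 → Ȟ^1 ≅ Z
degree 2: 0−0−0 = 0 → Ȟ^2 ≅ 0

Ȟ^0 ≅ Z; Ȟ^1 ≅ Z; Ȟ^2 ≅ 0


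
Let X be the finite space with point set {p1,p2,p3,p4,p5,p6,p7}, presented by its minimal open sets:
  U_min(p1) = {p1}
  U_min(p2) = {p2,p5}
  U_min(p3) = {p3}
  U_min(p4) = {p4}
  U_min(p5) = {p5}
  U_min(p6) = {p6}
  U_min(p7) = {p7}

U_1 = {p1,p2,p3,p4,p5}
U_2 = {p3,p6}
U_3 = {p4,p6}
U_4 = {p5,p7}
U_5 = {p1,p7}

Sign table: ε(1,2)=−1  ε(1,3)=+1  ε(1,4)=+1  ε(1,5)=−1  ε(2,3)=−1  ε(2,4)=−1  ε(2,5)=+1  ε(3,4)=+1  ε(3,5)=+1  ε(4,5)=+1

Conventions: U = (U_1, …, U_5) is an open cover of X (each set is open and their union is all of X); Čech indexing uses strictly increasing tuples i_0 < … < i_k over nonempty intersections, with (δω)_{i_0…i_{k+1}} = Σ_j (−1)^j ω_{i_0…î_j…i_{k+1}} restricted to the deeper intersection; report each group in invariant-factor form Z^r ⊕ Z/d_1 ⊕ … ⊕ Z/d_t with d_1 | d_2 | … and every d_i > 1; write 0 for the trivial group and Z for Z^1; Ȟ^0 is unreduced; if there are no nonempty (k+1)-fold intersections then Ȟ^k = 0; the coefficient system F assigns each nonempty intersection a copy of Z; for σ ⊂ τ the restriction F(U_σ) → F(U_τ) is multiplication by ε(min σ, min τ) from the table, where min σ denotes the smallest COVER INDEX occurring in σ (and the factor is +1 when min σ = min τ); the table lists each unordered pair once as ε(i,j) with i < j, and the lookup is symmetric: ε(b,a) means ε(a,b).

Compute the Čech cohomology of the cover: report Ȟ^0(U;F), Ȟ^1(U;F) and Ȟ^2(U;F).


Ȟ^0 = 0, Ȟ^1 = Z ⊕ Z/2 and Ȟ^2 = 0

cover nerve:
  U12={p3} U13={p4} U14={p5} U15={p1} U23={p6} U45={p7}
C dims 5,6; δ0: rk 5, SNF 1^4·2
Ȟ^0: (5−5)−0=0 ⇒ 0
Ȟ^1: (6−0)−5=1 plus torsion [2] ⇒ Z ⊕ Z/2
Ȟ^2: (0−0)−0=0 ⇒ 0


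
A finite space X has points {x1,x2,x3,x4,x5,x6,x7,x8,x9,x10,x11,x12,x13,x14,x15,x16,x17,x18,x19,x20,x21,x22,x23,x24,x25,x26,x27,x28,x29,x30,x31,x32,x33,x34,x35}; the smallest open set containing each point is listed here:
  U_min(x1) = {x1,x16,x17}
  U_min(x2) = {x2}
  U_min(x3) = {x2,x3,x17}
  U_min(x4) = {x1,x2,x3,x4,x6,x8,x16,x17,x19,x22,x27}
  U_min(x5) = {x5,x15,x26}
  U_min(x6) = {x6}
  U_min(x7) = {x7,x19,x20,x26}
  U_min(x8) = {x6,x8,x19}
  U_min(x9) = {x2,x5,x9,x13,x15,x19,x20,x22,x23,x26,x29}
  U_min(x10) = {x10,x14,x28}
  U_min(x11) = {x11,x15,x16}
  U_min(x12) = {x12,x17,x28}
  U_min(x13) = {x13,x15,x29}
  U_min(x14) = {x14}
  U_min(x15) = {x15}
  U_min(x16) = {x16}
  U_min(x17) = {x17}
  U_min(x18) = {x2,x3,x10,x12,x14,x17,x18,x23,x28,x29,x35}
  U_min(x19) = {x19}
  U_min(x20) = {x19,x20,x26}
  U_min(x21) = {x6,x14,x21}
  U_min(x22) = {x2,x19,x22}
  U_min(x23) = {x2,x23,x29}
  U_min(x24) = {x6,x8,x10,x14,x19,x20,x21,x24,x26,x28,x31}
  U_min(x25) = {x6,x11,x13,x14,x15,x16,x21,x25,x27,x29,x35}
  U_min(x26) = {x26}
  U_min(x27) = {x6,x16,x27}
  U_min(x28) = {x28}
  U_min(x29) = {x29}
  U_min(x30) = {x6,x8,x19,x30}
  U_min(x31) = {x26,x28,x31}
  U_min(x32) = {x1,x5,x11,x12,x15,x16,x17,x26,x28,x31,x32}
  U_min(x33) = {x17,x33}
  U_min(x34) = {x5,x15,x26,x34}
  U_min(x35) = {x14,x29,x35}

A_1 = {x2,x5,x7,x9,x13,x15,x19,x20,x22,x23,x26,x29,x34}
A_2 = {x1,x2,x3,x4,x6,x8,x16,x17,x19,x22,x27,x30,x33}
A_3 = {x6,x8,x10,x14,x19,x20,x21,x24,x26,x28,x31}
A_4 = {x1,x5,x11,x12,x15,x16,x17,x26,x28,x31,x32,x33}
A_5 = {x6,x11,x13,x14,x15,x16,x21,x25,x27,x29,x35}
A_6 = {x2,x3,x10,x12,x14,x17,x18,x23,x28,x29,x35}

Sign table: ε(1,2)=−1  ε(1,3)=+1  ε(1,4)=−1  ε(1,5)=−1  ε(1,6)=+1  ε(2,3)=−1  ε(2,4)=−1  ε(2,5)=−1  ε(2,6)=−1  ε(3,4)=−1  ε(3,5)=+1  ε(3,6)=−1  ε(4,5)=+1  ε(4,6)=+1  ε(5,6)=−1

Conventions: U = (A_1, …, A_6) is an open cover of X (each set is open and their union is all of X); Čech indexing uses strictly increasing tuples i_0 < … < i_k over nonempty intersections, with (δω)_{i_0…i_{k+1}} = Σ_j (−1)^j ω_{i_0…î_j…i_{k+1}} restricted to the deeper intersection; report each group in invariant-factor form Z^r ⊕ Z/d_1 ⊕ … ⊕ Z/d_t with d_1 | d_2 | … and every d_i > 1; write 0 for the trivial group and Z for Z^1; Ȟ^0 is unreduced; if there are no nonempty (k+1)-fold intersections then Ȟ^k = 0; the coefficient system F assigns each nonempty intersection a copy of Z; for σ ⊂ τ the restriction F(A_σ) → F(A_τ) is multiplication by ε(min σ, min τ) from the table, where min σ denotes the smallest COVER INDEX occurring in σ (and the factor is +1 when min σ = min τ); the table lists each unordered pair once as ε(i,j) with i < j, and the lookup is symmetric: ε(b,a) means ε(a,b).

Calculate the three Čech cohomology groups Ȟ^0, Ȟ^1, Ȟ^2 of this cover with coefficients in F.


Ȟ^0 ≅ 0, Ȟ^1 ≅ Z/2 and Ȟ^2 ≅ Z

nerve simplices:
  A12={x2,x19,x22} A13={x19,x20,x26} A14={x5,x15,x26} A15={x13,x15,x29} A16={x2,x23,x29} A23={x6,x8,x19} A24={x1,x16,x17,x33} A25={x6,x16,x27} A26={x2,x3,x17} A34={x26,x28,x31} A35={x6,x14,x21} A36={x10,x14,x28} A45={x11,x15,x16} A46={x12,x17,x28} A56={x14,x29,x35}
  A123={x19} A126={x2} A134={x26} A145={x15} A156={x29} A235={x6} A245={x16} A246={x17} A346={x28} A356={x14}
C dims 6,15,10; δ0: rk 6, SNF 1^5·2; δ1: rk 9, SNF 1^9
degree 0: 6−6−0 = 0 → Ȟ^0 ≅ 0
degree 1: 15−9−6 = 0 plus torsion [2] → Ȟ^1 ≅ Z/2
degree 2: 10−0−9 = 1 → Ȟ^2 ≅ Z


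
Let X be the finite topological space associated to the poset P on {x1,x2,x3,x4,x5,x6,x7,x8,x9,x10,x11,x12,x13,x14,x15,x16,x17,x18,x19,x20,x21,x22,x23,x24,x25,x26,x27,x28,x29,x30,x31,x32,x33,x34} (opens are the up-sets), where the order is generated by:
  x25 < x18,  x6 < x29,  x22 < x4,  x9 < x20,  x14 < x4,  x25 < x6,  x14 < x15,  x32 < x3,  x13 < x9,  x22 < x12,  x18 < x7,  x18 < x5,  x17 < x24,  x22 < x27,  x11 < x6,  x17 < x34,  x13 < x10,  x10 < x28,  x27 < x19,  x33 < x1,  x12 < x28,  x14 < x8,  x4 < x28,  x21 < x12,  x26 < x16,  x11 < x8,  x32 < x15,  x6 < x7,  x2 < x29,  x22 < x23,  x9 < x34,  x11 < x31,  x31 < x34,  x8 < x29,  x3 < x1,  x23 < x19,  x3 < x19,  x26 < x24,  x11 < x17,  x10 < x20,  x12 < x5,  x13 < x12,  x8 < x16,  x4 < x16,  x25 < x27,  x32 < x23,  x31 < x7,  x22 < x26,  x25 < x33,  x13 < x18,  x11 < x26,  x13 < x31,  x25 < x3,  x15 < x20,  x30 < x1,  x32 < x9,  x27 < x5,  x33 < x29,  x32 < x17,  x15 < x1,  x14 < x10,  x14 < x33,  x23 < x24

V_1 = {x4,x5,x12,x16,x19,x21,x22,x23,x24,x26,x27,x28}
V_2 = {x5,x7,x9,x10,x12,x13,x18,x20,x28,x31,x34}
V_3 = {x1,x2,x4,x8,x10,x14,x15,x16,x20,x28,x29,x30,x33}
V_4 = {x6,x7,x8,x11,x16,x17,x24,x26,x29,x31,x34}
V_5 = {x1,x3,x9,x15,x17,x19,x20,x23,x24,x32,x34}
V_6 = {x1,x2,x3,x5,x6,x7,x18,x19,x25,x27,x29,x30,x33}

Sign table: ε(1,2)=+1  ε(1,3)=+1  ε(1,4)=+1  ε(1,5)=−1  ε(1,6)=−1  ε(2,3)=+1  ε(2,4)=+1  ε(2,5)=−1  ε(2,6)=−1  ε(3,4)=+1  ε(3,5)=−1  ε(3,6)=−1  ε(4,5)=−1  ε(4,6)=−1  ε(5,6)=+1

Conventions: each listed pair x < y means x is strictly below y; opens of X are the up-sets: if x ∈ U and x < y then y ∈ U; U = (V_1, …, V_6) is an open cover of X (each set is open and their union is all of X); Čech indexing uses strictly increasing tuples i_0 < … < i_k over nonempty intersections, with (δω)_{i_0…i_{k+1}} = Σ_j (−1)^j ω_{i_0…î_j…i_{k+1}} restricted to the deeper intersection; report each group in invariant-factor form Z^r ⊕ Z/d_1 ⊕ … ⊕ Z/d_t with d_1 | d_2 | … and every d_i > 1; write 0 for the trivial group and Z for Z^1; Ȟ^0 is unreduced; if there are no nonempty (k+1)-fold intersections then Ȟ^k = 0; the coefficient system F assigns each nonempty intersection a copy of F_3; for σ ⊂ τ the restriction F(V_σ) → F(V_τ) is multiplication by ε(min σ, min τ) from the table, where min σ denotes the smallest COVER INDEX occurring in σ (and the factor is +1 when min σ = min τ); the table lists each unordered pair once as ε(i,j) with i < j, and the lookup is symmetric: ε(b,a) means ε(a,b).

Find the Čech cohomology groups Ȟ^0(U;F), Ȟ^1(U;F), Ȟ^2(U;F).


Ȟ^0(U;F) ≅ Z/3, Ȟ^1(U;F) ≅ 0 and Ȟ^2(U;F) ≅ 0

cover nerve:
  V12={x5,x12,x28} V13={x4,x16,x28} V14={x16,x24,x26} V15={x19,x23,x24} V16={x5,x19,x27} V23={x10,x20,x28} V24={x7,x31,x34} V25={x9,x20,x34} V26={x5,x7,x18} V34={x8,x16,x29} V35={x1,x15,x20} V36={x1,x2,x29,x30,x33} V45={x17,x24,x34} V46={x6,x7,x29} V56={x1,x3,x19}
  V123={x28} V126={x5} V134={x16} V145={x24} V156={x19} V235={x20} V245={x34} V246={x7} V346={x29} V356={x1}
C dims 6,15,10; δ0: rk_F3 5; δ1: rk_F3 10
Ȟ^0: (6−5)−0=1 ⇒ Z/3
Ȟ^1: (15−10)−5=0 ⇒ 0
Ȟ^2: (10−0)−10=0 ⇒ 0
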